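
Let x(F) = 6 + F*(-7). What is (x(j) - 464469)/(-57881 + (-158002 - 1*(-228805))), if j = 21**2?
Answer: -233775/6461 ≈ -36.182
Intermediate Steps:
j = 441
x(F) = 6 - 7*F
(x(j) - 464469)/(-57881 + (-158002 - 1*(-228805))) = ((6 - 7*441) - 464469)/(-57881 + (-158002 - 1*(-228805))) = ((6 - 3087) - 464469)/(-57881 + (-158002 + 228805)) = (-3081 - 464469)/(-57881 + 70803) = -467550/12922 = -467550*1/12922 = -233775/6461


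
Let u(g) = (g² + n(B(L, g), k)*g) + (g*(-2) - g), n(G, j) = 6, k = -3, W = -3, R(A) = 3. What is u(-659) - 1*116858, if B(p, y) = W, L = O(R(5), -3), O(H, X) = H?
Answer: 315446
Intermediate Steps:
L = 3
B(p, y) = -3
u(g) = g² + 3*g (u(g) = (g² + 6*g) + (g*(-2) - g) = (g² + 6*g) + (-2*g - g) = (g² + 6*g) - 3*g = g² + 3*g)
u(-659) - 1*116858 = -659*(3 - 659) - 1*116858 = -659*(-656) - 116858 = 432304 - 116858 = 315446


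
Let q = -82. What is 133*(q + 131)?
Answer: 6517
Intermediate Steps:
133*(q + 131) = 133*(-82 + 131) = 133*49 = 6517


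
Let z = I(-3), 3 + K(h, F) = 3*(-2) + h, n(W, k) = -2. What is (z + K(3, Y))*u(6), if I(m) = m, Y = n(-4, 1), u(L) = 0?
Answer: 0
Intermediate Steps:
Y = -2
K(h, F) = -9 + h (K(h, F) = -3 + (3*(-2) + h) = -3 + (-6 + h) = -9 + h)
z = -3
(z + K(3, Y))*u(6) = (-3 + (-9 + 3))*0 = (-3 - 6)*0 = -9*0 = 0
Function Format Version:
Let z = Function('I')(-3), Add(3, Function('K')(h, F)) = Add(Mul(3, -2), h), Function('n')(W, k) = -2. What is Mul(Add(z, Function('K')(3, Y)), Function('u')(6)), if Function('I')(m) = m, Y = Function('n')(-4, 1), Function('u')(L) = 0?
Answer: 0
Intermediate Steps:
Y = -2
Function('K')(h, F) = Add(-9, h) (Function('K')(h, F) = Add(-3, Add(Mul(3, -2), h)) = Add(-3, Add(-6, h)) = Add(-9, h))
z = -3
Mul(Add(z, Function('K')(3, Y)), Function('u')(6)) = Mul(Add(-3, Add(-9, 3)), 0) = Mul(Add(-3, -6), 0) = Mul(-9, 0) = 0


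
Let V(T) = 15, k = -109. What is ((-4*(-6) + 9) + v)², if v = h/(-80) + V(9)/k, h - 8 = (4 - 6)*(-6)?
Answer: 202179961/190096 ≈ 1063.6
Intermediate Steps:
h = 20 (h = 8 + (4 - 6)*(-6) = 8 - 2*(-6) = 8 + 12 = 20)
v = -169/436 (v = 20/(-80) + 15/(-109) = 20*(-1/80) + 15*(-1/109) = -¼ - 15/109 = -169/436 ≈ -0.38761)
((-4*(-6) + 9) + v)² = ((-4*(-6) + 9) - 169/436)² = ((24 + 9) - 169/436)² = (33 - 169/436)² = (14219/436)² = 202179961/190096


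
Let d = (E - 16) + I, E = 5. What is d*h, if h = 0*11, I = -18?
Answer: 0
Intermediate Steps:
d = -29 (d = (5 - 16) - 18 = -11 - 18 = -29)
h = 0
d*h = -29*0 = 0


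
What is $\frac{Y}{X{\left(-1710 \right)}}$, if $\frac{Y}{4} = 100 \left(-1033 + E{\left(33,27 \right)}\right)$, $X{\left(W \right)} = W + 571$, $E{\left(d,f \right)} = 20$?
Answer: $\frac{405200}{1139} \approx 355.75$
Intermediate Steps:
$X{\left(W \right)} = 571 + W$
$Y = -405200$ ($Y = 4 \cdot 100 \left(-1033 + 20\right) = 4 \cdot 100 \left(-1013\right) = 4 \left(-101300\right) = -405200$)
$\frac{Y}{X{\left(-1710 \right)}} = - \frac{405200}{571 - 1710} = - \frac{405200}{-1139} = \left(-405200\right) \left(- \frac{1}{1139}\right) = \frac{405200}{1139}$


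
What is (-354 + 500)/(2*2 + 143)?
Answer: 146/147 ≈ 0.99320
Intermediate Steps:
(-354 + 500)/(2*2 + 143) = 146/(4 + 143) = 146/147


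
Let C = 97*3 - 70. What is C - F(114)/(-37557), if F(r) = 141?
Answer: 2766746/12519 ≈ 221.00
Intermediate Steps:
C = 221 (C = 291 - 70 = 221)
C - F(114)/(-37557) = 221 - 141/(-37557) = 221 - 141*(-1)/37557 = 221 - 1*(-47/12519) = 221 + 47/12519 = 2766746/12519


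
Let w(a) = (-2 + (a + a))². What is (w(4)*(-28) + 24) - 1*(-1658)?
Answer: 674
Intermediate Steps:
w(a) = (-2 + 2*a)²
(w(4)*(-28) + 24) - 1*(-1658) = ((4*(-1 + 4)²)*(-28) + 24) - 1*(-1658) = ((4*3²)*(-28) + 24) + 1658 = ((4*9)*(-28) + 24) + 1658 = (36*(-28) + 24) + 1658 = (-1008 + 24) + 1658 = -984 + 1658 = 674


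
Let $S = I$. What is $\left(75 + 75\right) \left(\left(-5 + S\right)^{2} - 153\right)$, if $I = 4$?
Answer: $-22800$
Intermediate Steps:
$S = 4$
$\left(75 + 75\right) \left(\left(-5 + S\right)^{2} - 153\right) = \left(75 + 75\right) \left(\left(-5 + 4\right)^{2} - 153\right) = 150 \left(\left(-1\right)^{2} - 153\right) = 150 \left(1 - 153\right) = 150 \left(-152\right) = -22800$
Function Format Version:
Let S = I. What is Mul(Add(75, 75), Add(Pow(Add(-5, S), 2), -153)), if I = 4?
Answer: -22800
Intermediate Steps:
S = 4
Mul(Add(75, 75), Add(Pow(Add(-5, S), 2), -153)) = Mul(Add(75, 75), Add(Pow(Add(-5, 4), 2), -153)) = Mul(150, Add(Pow(-1, 2), -153)) = Mul(150, Add(1, -153)) = Mul(150, -152) = -22800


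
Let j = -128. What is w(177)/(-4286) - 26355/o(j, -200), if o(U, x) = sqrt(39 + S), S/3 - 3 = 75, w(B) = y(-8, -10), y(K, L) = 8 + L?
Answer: 1/2143 - 1255*sqrt(273)/13 ≈ -1595.1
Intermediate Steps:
w(B) = -2 (w(B) = 8 - 10 = -2)
S = 234 (S = 9 + 3*75 = 9 + 225 = 234)
o(U, x) = sqrt(273) (o(U, x) = sqrt(39 + 234) = sqrt(273))
w(177)/(-4286) - 26355/o(j, -200) = -2/(-4286) - 26355*sqrt(273)/273 = -2*(-1/4286) - 1255*sqrt(273)/13 = 1/2143 - 1255*sqrt(273)/13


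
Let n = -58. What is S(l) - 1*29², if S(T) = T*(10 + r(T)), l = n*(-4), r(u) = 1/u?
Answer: 1480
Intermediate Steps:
l = 232 (l = -58*(-4) = 232)
S(T) = T*(10 + 1/T)
S(l) - 1*29² = (1 + 10*232) - 1*29² = (1 + 2320) - 1*841 = 2321 - 841 = 1480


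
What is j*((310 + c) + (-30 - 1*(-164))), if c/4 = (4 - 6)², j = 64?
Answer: 29440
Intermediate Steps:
c = 16 (c = 4*(4 - 6)² = 4*(-2)² = 4*4 = 16)
j*((310 + c) + (-30 - 1*(-164))) = 64*((310 + 16) + (-30 - 1*(-164))) = 64*(326 + (-30 + 164)) = 64*(326 + 134) = 64*460 = 29440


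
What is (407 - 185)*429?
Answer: 95238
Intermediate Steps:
(407 - 185)*429 = 222*429 = 95238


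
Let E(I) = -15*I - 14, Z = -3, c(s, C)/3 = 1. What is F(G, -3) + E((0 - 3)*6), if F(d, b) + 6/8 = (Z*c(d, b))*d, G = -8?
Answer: 1309/4 ≈ 327.25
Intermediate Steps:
c(s, C) = 3 (c(s, C) = 3*1 = 3)
F(d, b) = -3/4 - 9*d (F(d, b) = -3/4 + (-3*3)*d = -3/4 - 9*d)
E(I) = -14 - 15*I
F(G, -3) + E((0 - 3)*6) = (-3/4 - 9*(-8)) + (-14 - 15*(0 - 3)*6) = (-3/4 + 72) + (-14 - (-45)*6) = 285/4 + (-14 - 15*(-18)) = 285/4 + (-14 + 270) = 285/4 + 256 = 1309/4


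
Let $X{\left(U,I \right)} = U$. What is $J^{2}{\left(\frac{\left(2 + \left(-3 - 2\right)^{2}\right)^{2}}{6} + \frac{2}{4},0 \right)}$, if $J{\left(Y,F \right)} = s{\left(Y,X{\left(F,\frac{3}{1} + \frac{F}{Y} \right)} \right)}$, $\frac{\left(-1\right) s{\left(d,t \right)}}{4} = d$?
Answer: $238144$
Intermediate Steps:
$s{\left(d,t \right)} = - 4 d$
$J{\left(Y,F \right)} = - 4 Y$
$J^{2}{\left(\frac{\left(2 + \left(-3 - 2\right)^{2}\right)^{2}}{6} + \frac{2}{4},0 \right)} = \left(- 4 \left(\frac{\left(2 + \left(-3 - 2\right)^{2}\right)^{2}}{6} + \frac{2}{4}\right)\right)^{2} = \left(- 4 \left(\left(2 + \left(-5\right)^{2}\right)^{2} \cdot \frac{1}{6} + 2 \cdot \frac{1}{4}\right)\right)^{2} = \left(- 4 \left(\left(2 + 25\right)^{2} \cdot \frac{1}{6} + \frac{1}{2}\right)\right)^{2} = \left(- 4 \left(27^{2} \cdot \frac{1}{6} + \frac{1}{2}\right)\right)^{2} = \left(- 4 \left(729 \cdot \frac{1}{6} + \frac{1}{2}\right)\right)^{2} = \left(- 4 \left(\frac{243}{2} + \frac{1}{2}\right)\right)^{2} = \left(\left(-4\right) 122\right)^{2} = \left(-488\right)^{2} = 238144$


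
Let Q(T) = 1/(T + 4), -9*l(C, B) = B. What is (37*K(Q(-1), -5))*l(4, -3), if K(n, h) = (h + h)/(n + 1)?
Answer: -185/2 ≈ -92.500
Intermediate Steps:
l(C, B) = -B/9
Q(T) = 1/(4 + T)
K(n, h) = 2*h/(1 + n) (K(n, h) = (2*h)/(1 + n) = 2*h/(1 + n))
(37*K(Q(-1), -5))*l(4, -3) = (37*(2*(-5)/(1 + 1/(4 - 1))))*(-⅑*(-3)) = (37*(2*(-5)/(1 + 1/3)))*(⅓) = (37*(2*(-5)/(1 + ⅓)))*(⅓) = (37*(2*(-5)/(4/3)))*(⅓) = (37*(2*(-5)*(¾)))*(⅓) = (37*(-15/2))*(⅓) = -555/2*⅓ = -185/2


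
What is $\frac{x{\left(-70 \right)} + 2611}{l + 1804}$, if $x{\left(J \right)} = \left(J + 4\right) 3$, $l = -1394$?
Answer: $\frac{2413}{410} \approx 5.8854$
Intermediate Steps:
$x{\left(J \right)} = 12 + 3 J$ ($x{\left(J \right)} = \left(4 + J\right) 3 = 12 + 3 J$)
$\frac{x{\left(-70 \right)} + 2611}{l + 1804} = \frac{\left(12 + 3 \left(-70\right)\right) + 2611}{-1394 + 1804} = \frac{\left(12 - 210\right) + 2611}{410} = \left(-198 + 2611\right) \frac{1}{410} = 2413 \cdot \frac{1}{410} = \frac{2413}{410}$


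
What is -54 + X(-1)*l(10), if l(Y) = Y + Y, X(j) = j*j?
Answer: -34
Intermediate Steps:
X(j) = j²
l(Y) = 2*Y
-54 + X(-1)*l(10) = -54 + (-1)²*(2*10) = -54 + 1*20 = -54 + 20 = -34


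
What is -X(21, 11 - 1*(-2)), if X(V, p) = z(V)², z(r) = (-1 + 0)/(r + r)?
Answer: -1/1764 ≈ -0.00056689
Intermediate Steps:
z(r) = -1/(2*r)
X(V, p) = 1/(4*V²) (X(V, p) = (-1/(2*V))² = 1/(4*V²))
-X(21, 11 - 1*(-2)) = -1/(4*21²) = -1/(4*441) = -1*1/1764 = -1/1764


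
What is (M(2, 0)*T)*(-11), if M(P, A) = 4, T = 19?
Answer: -836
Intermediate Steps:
(M(2, 0)*T)*(-11) = (4*19)*(-11) = 76*(-11) = -836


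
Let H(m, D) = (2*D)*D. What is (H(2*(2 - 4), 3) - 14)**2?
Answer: 16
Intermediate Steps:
H(m, D) = 2*D**2
(H(2*(2 - 4), 3) - 14)**2 = (2*3**2 - 14)**2 = (2*9 - 14)**2 = (18 - 14)**2 = 4**2 = 16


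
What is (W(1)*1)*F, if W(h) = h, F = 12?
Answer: 12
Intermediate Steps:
(W(1)*1)*F = (1*1)*12 = 1*12 = 12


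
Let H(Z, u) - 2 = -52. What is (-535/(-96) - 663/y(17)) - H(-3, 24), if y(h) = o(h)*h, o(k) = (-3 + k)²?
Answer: 260479/4704 ≈ 55.374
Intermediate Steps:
y(h) = h*(-3 + h)² (y(h) = (-3 + h)²*h = h*(-3 + h)²)
H(Z, u) = -50 (H(Z, u) = 2 - 52 = -50)
(-535/(-96) - 663/y(17)) - H(-3, 24) = (-535/(-96) - 663*1/(17*(-3 + 17)²)) - 1*(-50) = (-535*(-1/96) - 663/(17*14²)) + 50 = (535/96 - 663/(17*196)) + 50 = (535/96 - 663/3332) + 50 = (535/96 - 663*1/3332) + 50 = (535/96 - 39/196) + 50 = 25279/4704 + 50 = 260479/4704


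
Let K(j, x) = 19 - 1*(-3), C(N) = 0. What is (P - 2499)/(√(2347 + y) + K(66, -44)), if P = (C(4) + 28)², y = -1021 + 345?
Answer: 37730/1187 - 1715*√1671/1187 ≈ -27.275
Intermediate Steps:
y = -676
P = 784 (P = (0 + 28)² = 28² = 784)
K(j, x) = 22 (K(j, x) = 19 + 3 = 22)
(P - 2499)/(√(2347 + y) + K(66, -44)) = (784 - 2499)/(√(2347 - 676) + 22) = -1715/(√1671 + 22) = -1715/(22 + √1671)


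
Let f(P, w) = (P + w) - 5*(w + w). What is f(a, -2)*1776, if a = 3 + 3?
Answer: 42624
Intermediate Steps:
a = 6
f(P, w) = P - 9*w (f(P, w) = (P + w) - 10*w = P - 9*w)
f(a, -2)*1776 = (6 - 9*(-2))*1776 = (6 + 18)*1776 = 24*1776 = 42624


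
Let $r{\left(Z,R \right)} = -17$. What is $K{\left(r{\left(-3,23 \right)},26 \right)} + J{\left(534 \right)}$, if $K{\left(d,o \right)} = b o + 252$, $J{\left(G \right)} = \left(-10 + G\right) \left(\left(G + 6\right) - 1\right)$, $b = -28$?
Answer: $281960$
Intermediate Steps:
$J{\left(G \right)} = \left(-10 + G\right) \left(5 + G\right)$ ($J{\left(G \right)} = \left(-10 + G\right) \left(\left(6 + G\right) - 1\right) = \left(-10 + G\right) \left(5 + G\right)$)
$K{\left(d,o \right)} = 252 - 28 o$ ($K{\left(d,o \right)} = - 28 o + 252 = 252 - 28 o$)
$K{\left(r{\left(-3,23 \right)},26 \right)} + J{\left(534 \right)} = \left(252 - 728\right) - \left(2720 - 285156\right) = \left(252 - 728\right) - -282436 = -476 + 282436 = 281960$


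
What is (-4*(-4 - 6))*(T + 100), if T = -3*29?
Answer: 520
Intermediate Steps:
T = -87
(-4*(-4 - 6))*(T + 100) = (-4*(-4 - 6))*(-87 + 100) = -4*(-10)*13 = 40*13 = 520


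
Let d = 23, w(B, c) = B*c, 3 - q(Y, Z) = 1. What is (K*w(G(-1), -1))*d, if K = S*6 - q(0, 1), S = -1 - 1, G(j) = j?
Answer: -322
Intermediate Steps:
q(Y, Z) = 2 (q(Y, Z) = 3 - 1*1 = 3 - 1 = 2)
S = -2
K = -14 (K = -2*6 - 1*2 = -12 - 2 = -14)
(K*w(G(-1), -1))*d = -(-14)*(-1)*23 = -14*1*23 = -14*23 = -322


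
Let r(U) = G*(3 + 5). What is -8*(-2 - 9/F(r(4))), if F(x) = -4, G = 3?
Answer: -2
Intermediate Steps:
r(U) = 24 (r(U) = 3*(3 + 5) = 3*8 = 24)
-8*(-2 - 9/F(r(4))) = -8*(-2 - 9/(-4)) = -8*(-2 - 9*(-¼)) = -8*(-2 + 9/4) = -8*¼ = -2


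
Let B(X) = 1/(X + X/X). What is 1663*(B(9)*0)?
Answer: 0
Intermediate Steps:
B(X) = 1/(1 + X) (B(X) = 1/(X + 1) = 1/(1 + X))
1663*(B(9)*0) = 1663*(0/(1 + 9)) = 1663*(0/10) = 1663*((⅒)*0) = 1663*0 = 0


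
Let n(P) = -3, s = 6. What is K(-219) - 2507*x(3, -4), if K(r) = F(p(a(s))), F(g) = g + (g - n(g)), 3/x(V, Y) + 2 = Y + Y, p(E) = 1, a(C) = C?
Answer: 7571/10 ≈ 757.10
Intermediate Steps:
x(V, Y) = 3/(-2 + 2*Y) (x(V, Y) = 3/(-2 + (Y + Y)) = 3/(-2 + 2*Y))
F(g) = 3 + 2*g (F(g) = g + (g - 1*(-3)) = g + (g + 3) = g + (3 + g) = 3 + 2*g)
K(r) = 5 (K(r) = 3 + 2*1 = 3 + 2 = 5)
K(-219) - 2507*x(3, -4) = 5 - 7521/(2*(-1 - 4)) = 5 - 7521/(2*(-5)) = 5 - 7521*(-1)/(2*5) = 5 - 2507*(-3/10) = 5 + 7521/10 = 7571/10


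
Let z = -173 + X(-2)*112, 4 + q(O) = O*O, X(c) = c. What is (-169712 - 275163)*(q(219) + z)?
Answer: -21158255000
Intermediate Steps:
q(O) = -4 + O**2 (q(O) = -4 + O*O = -4 + O**2)
z = -397 (z = -173 - 2*112 = -173 - 224 = -397)
(-169712 - 275163)*(q(219) + z) = (-169712 - 275163)*((-4 + 219**2) - 397) = -444875*((-4 + 47961) - 397) = -444875*(47957 - 397) = -444875*47560 = -21158255000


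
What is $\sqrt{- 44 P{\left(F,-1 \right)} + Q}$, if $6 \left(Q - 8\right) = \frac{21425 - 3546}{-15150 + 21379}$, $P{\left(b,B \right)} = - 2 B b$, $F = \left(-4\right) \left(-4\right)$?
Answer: $\frac{i \sqrt{1954874016654}}{37374} \approx 37.41 i$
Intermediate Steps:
$F = 16$
$P{\left(b,B \right)} = - 2 B b$
$Q = \frac{316871}{37374}$ ($Q = 8 + \frac{\left(21425 - 3546\right) \frac{1}{-15150 + 21379}}{6} = 8 + \frac{17879 \cdot \frac{1}{6229}}{6} = 8 + \frac{1}{6} \cdot \frac{17879}{6229} = 8 + \frac{17879}{37374} = \frac{316871}{37374} \approx 8.4784$)
$\sqrt{- 44 P{\left(F,-1 \right)} + Q} = \sqrt{- 44 \left(\left(-2\right) \left(-1\right) 16\right) + \frac{316871}{37374}} = \sqrt{\left(-44\right) 32 + \frac{316871}{37374}} = \sqrt{-1408 + \frac{316871}{37374}} = \sqrt{- \frac{52305721}{37374}} = \frac{i \sqrt{1954874016654}}{37374}$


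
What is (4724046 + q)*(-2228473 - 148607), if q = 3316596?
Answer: -19113249285360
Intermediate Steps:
(4724046 + q)*(-2228473 - 148607) = (4724046 + 3316596)*(-2228473 - 148607) = 8040642*(-2377080) = -19113249285360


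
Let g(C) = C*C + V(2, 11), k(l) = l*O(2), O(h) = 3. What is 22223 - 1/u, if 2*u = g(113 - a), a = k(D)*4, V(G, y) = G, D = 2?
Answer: 176072827/7923 ≈ 22223.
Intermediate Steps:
k(l) = 3*l (k(l) = l*3 = 3*l)
a = 24 (a = (3*2)*4 = 6*4 = 24)
g(C) = 2 + C² (g(C) = C*C + 2 = C² + 2 = 2 + C²)
u = 7923/2 (u = (2 + (113 - 1*24)²)/2 = (2 + (113 - 24)²)/2 = (2 + 89²)/2 = (2 + 7921)/2 = (½)*7923 = 7923/2 ≈ 3961.5)
22223 - 1/u = 22223 - 1/7923/2 = 22223 - 1*2/7923 = 22223 - 2/7923 = 176072827/7923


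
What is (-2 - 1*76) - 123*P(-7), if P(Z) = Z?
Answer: 783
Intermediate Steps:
(-2 - 1*76) - 123*P(-7) = (-2 - 1*76) - 123*(-7) = (-2 - 76) + 861 = -78 + 861 = 783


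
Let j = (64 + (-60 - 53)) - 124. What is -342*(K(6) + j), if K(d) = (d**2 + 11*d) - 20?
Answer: 31122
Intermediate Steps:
K(d) = -20 + d**2 + 11*d
j = -173 (j = (64 - 113) - 124 = -49 - 124 = -173)
-342*(K(6) + j) = -342*((-20 + 6**2 + 11*6) - 173) = -342*((-20 + 36 + 66) - 173) = -342*(82 - 173) = -342*(-91) = 31122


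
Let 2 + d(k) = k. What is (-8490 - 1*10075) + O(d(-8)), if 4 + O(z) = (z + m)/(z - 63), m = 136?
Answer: -1355663/73 ≈ -18571.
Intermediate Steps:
d(k) = -2 + k
O(z) = -4 + (136 + z)/(-63 + z) (O(z) = -4 + (z + 136)/(z - 63) = -4 + (136 + z)/(-63 + z))
(-8490 - 1*10075) + O(d(-8)) = (-8490 - 1*10075) + (388 - 3*(-2 - 8))/(-63 + (-2 - 8)) = (-8490 - 10075) + (388 - 3*(-10))/(-63 - 10) = -18565 + (388 + 30)/(-73) = -18565 - 1/73*418 = -18565 - 418/73 = -1355663/73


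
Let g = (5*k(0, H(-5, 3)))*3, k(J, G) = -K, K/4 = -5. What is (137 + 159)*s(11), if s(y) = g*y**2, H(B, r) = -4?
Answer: 10744800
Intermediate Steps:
K = -20 (K = 4*(-5) = -20)
k(J, G) = 20 (k(J, G) = -1*(-20) = 20)
g = 300 (g = (5*20)*3 = 100*3 = 300)
s(y) = 300*y**2
(137 + 159)*s(11) = (137 + 159)*(300*11**2) = 296*(300*121) = 296*36300 = 10744800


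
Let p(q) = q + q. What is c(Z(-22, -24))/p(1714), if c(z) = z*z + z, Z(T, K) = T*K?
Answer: 69828/857 ≈ 81.480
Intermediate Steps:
Z(T, K) = K*T
p(q) = 2*q
c(z) = z + z² (c(z) = z² + z = z + z²)
c(Z(-22, -24))/p(1714) = ((-24*(-22))*(1 - 24*(-22)))/((2*1714)) = (528*(1 + 528))/3428 = (528*529)*(1/3428) = 279312*(1/3428) = 69828/857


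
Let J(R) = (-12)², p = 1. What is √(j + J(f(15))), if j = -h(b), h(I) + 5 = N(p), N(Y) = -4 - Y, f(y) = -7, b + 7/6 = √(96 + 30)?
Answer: √154 ≈ 12.410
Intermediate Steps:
b = -7/6 + 3*√14 (b = -7/6 + √(96 + 30) = -7/6 + √126 = -7/6 + 3*√14 ≈ 10.058)
h(I) = -10 (h(I) = -5 + (-4 - 1*1) = -5 + (-4 - 1) = -5 - 5 = -10)
J(R) = 144
j = 10 (j = -1*(-10) = 10)
√(j + J(f(15))) = √(10 + 144) = √154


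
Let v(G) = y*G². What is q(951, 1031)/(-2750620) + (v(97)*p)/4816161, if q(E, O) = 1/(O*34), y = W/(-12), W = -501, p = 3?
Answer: 37876350530350723/154791789365756760 ≈ 0.24469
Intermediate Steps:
y = 167/4 (y = -501/(-12) = -501*(-1/12) = 167/4 ≈ 41.750)
q(E, O) = 1/(34*O)
v(G) = 167*G²/4
q(951, 1031)/(-2750620) + (v(97)*p)/4816161 = ((1/34)/1031)/(-2750620) + (((167/4)*97²)*3)/4816161 = ((1/34)*(1/1031))*(-1/2750620) + (((167/4)*9409)*3)*(1/4816161) = (1/35054)*(-1/2750620) + ((1571303/4)*3)*(1/4816161) = -1/96420233480 + (4713909/4)*(1/4816161) = -1/96420233480 + 1571303/6421548 = 37876350530350723/154791789365756760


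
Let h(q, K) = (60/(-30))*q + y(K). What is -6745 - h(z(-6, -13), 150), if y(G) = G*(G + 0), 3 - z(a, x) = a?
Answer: -29227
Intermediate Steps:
z(a, x) = 3 - a
y(G) = G² (y(G) = G*G = G²)
h(q, K) = K² - 2*q (h(q, K) = (60/(-30))*q + K² = (60*(-1/30))*q + K² = -2*q + K² = K² - 2*q)
-6745 - h(z(-6, -13), 150) = -6745 - (150² - 2*(3 - 1*(-6))) = -6745 - (22500 - 2*(3 + 6)) = -6745 - (22500 - 2*9) = -6745 - (22500 - 18) = -6745 - 1*22482 = -6745 - 22482 = -29227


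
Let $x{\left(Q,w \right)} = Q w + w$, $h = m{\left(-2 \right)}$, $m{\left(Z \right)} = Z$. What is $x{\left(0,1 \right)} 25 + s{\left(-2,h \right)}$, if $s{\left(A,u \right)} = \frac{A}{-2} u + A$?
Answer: $21$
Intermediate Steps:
$h = -2$
$s{\left(A,u \right)} = A - \frac{A u}{2}$ ($s{\left(A,u \right)} = - \frac{A}{2} u + A = - \frac{A u}{2} + A = A - \frac{A u}{2}$)
$x{\left(Q,w \right)} = w + Q w$
$x{\left(0,1 \right)} 25 + s{\left(-2,h \right)} = 1 \left(1 + 0\right) 25 + \frac{1}{2} \left(-2\right) \left(2 - -2\right) = 1 \cdot 1 \cdot 25 + \frac{1}{2} \left(-2\right) \left(2 + 2\right) = 1 \cdot 25 + \frac{1}{2} \left(-2\right) 4 = 25 - 4 = 21$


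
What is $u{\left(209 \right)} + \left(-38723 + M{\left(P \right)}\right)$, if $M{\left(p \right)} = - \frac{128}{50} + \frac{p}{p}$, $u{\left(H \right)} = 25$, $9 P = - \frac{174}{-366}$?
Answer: $- \frac{967489}{25} \approx -38700.0$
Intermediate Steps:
$P = \frac{29}{549}$ ($P = \frac{\left(-174\right) \frac{1}{-366}}{9} = \frac{\left(-174\right) \left(- \frac{1}{366}\right)}{9} = \frac{1}{9} \cdot \frac{29}{61} = \frac{29}{549} \approx 0.052823$)
$M{\left(p \right)} = - \frac{39}{25}$ ($M{\left(p \right)} = \left(-128\right) \frac{1}{50} + 1 = - \frac{64}{25} + 1 = - \frac{39}{25}$)
$u{\left(209 \right)} + \left(-38723 + M{\left(P \right)}\right) = 25 - \frac{968114}{25} = - \frac{967489}{25}$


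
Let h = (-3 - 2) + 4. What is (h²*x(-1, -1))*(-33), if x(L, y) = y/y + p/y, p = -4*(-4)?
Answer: 495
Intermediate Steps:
p = 16
x(L, y) = 1 + 16/y (x(L, y) = y/y + 16/y = 1 + 16/y)
h = -1 (h = -5 + 4 = -1)
(h²*x(-1, -1))*(-33) = ((-1)²*((16 - 1)/(-1)))*(-33) = (1*(-1*15))*(-33) = (1*(-15))*(-33) = -15*(-33) = 495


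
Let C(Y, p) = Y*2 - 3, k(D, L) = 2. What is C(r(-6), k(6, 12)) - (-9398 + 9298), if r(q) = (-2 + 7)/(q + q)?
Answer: 577/6 ≈ 96.167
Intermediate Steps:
r(q) = 5/(2*q) (r(q) = 5/((2*q)) = 5*(1/(2*q)) = 5/(2*q))
C(Y, p) = -3 + 2*Y (C(Y, p) = 2*Y - 3 = -3 + 2*Y)
C(r(-6), k(6, 12)) - (-9398 + 9298) = (-3 + 2*((5/2)/(-6))) - (-9398 + 9298) = (-3 + 2*((5/2)*(-⅙))) - 1*(-100) = (-3 + 2*(-5/12)) + 100 = (-3 - ⅚) + 100 = -23/6 + 100 = 577/6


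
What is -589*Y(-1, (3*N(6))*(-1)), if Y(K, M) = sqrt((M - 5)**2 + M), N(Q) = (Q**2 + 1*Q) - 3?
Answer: -589*sqrt(14767) ≈ -71575.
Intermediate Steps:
N(Q) = -3 + Q + Q**2 (N(Q) = (Q**2 + Q) - 3 = (Q + Q**2) - 3 = -3 + Q + Q**2)
Y(K, M) = sqrt(M + (-5 + M)**2) (Y(K, M) = sqrt((-5 + M)**2 + M) = sqrt(M + (-5 + M)**2))
-589*Y(-1, (3*N(6))*(-1)) = -589*sqrt((3*(-3 + 6 + 6**2))*(-1) + (-5 + (3*(-3 + 6 + 6**2))*(-1))**2) = -589*sqrt((3*(-3 + 6 + 36))*(-1) + (-5 + (3*(-3 + 6 + 36))*(-1))**2) = -589*sqrt((3*39)*(-1) + (-5 + (3*39)*(-1))**2) = -589*sqrt(117*(-1) + (-5 + 117*(-1))**2) = -589*sqrt(-117 + (-5 - 117)**2) = -589*sqrt(-117 + (-122)**2) = -589*sqrt(-117 + 14884) = -589*sqrt(14767)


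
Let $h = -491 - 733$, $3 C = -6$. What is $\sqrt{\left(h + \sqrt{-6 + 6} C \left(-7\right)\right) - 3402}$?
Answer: $3 i \sqrt{514} \approx 68.015 i$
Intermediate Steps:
$C = -2$ ($C = \frac{1}{3} \left(-6\right) = -2$)
$h = -1224$ ($h = -491 - 733 = -1224$)
$\sqrt{\left(h + \sqrt{-6 + 6} C \left(-7\right)\right) - 3402} = \sqrt{\left(-1224 + \sqrt{-6 + 6} \left(-2\right) \left(-7\right)\right) - 3402} = \sqrt{\left(-1224 + \sqrt{0} \left(-2\right) \left(-7\right)\right) - 3402} = \sqrt{\left(-1224 + 0 \left(-2\right) \left(-7\right)\right) - 3402} = \sqrt{\left(-1224 + 0 \left(-7\right)\right) - 3402} = \sqrt{\left(-1224 + 0\right) - 3402} = \sqrt{-1224 - 3402} = \sqrt{-4626} = 3 i \sqrt{514}$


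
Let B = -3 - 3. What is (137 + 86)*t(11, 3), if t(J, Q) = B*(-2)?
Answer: 2676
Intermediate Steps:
B = -6
t(J, Q) = 12 (t(J, Q) = -6*(-2) = 12)
(137 + 86)*t(11, 3) = (137 + 86)*12 = 223*12 = 2676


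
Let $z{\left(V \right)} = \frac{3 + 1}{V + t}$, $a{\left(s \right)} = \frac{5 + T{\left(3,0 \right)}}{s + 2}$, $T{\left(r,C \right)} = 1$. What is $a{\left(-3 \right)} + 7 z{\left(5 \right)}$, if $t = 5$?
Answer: $- \frac{16}{5} \approx -3.2$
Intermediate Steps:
$a{\left(s \right)} = \frac{6}{2 + s}$ ($a{\left(s \right)} = \frac{5 + 1}{s + 2} = \frac{6}{2 + s}$)
$z{\left(V \right)} = \frac{4}{5 + V}$ ($z{\left(V \right)} = \frac{3 + 1}{V + 5} = \frac{4}{5 + V}$)
$a{\left(-3 \right)} + 7 z{\left(5 \right)} = \frac{6}{2 - 3} + 7 \frac{4}{5 + 5} = \frac{6}{-1} + 7 \cdot \frac{4}{10} = 6 \left(-1\right) + 7 \cdot 4 \cdot \frac{1}{10} = -6 + 7 \cdot \frac{2}{5} = -6 + \frac{14}{5} = - \frac{16}{5}$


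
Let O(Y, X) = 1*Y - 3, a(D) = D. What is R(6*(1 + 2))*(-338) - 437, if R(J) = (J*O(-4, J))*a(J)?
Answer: 766147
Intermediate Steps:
O(Y, X) = -3 + Y (O(Y, X) = Y - 3 = -3 + Y)
R(J) = -7*J**2 (R(J) = (J*(-3 - 4))*J = (J*(-7))*J = (-7*J)*J = -7*J**2)
R(6*(1 + 2))*(-338) - 437 = -7*36*(1 + 2)**2*(-338) - 437 = -7*(6*3)**2*(-338) - 437 = -7*18**2*(-338) - 437 = -7*324*(-338) - 437 = -2268*(-338) - 437 = 766584 - 437 = 766147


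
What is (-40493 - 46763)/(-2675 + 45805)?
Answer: -43628/21565 ≈ -2.0231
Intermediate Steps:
(-40493 - 46763)/(-2675 + 45805) = -87256/43130 = -87256*1/43130 = -43628/21565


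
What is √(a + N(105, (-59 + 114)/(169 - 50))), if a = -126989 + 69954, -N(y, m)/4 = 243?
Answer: I*√58007 ≈ 240.85*I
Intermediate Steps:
N(y, m) = -972 (N(y, m) = -4*243 = -972)
a = -57035
√(a + N(105, (-59 + 114)/(169 - 50))) = √(-57035 - 972) = √(-58007) = I*√58007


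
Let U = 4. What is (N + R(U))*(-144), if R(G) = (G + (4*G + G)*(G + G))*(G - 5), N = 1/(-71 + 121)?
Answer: 590328/25 ≈ 23613.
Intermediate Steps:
N = 1/50 ≈ 0.020000
R(G) = (-5 + G)*(G + 10*G**2) (R(G) = (G + (5*G)*(2*G))*(-5 + G) = (G + 10*G**2)*(-5 + G) = (-5 + G)*(G + 10*G**2))
(N + R(U))*(-144) = (1/50 + 4*(-5 - 49*4 + 10*4**2))*(-144) = (1/50 + 4*(-5 - 196 + 10*16))*(-144) = (1/50 + 4*(-5 - 196 + 160))*(-144) = (1/50 + 4*(-41))*(-144) = (1/50 - 164)*(-144) = -8199/50*(-144) = 590328/25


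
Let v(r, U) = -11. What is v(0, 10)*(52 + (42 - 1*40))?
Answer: -594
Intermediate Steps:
v(0, 10)*(52 + (42 - 1*40)) = -11*(52 + (42 - 1*40)) = -11*(52 + (42 - 40)) = -11*(52 + 2) = -11*54 = -594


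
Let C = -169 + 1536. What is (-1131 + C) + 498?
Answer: 734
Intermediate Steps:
C = 1367
(-1131 + C) + 498 = (-1131 + 1367) + 498 = 236 + 498 = 734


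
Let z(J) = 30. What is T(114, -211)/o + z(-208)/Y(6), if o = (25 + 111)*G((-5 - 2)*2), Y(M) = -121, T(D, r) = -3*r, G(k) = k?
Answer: -133713/230384 ≈ -0.58039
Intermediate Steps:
o = -1904 (o = (25 + 111)*((-5 - 2)*2) = 136*(-7*2) = 136*(-14) = -1904)
T(114, -211)/o + z(-208)/Y(6) = -3*(-211)/(-1904) + 30/(-121) = 633*(-1/1904) + 30*(-1/121) = -633/1904 - 30/121 = -133713/230384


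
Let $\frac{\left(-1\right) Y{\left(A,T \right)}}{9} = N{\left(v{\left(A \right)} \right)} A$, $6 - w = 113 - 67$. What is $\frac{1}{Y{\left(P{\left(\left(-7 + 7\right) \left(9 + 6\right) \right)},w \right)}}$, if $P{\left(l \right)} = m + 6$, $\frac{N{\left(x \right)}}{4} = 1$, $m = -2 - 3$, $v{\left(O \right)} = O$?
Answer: $- \frac{1}{36} \approx -0.027778$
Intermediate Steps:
$m = -5$ ($m = -2 - 3 = -5$)
$N{\left(x \right)} = 4$ ($N{\left(x \right)} = 4 \cdot 1 = 4$)
$w = -40$ ($w = 6 - \left(113 - 67\right) = 6 - 46 = -40$)
$P{\left(l \right)} = 1$ ($P{\left(l \right)} = -5 + 6 = 1$)
$Y{\left(A,T \right)} = - 36 A$ ($Y{\left(A,T \right)} = - 9 \cdot 4 A = - 36 A$)
$\frac{1}{Y{\left(P{\left(\left(-7 + 7\right) \left(9 + 6\right) \right)},w \right)}} = \frac{1}{\left(-36\right) 1} = \frac{1}{-36} = - \frac{1}{36}$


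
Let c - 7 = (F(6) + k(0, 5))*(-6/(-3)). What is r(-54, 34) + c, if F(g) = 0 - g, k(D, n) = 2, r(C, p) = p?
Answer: 33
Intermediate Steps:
F(g) = -g
c = -1 (c = 7 + (-1*6 + 2)*(-6/(-3)) = 7 + (-6 + 2)*(-6*(-⅓)) = 7 - 4*2 = 7 - 8 = -1)
r(-54, 34) + c = 34 - 1 = 33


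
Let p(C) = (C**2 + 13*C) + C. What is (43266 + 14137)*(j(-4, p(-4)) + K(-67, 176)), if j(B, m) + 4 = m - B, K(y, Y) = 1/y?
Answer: -153897443/67 ≈ -2.2970e+6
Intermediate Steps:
p(C) = C**2 + 14*C
j(B, m) = -4 + m - B (j(B, m) = -4 + (m - B) = -4 + m - B)
(43266 + 14137)*(j(-4, p(-4)) + K(-67, 176)) = (43266 + 14137)*((-4 - 4*(14 - 4) - 1*(-4)) + 1/(-67)) = 57403*((-4 - 4*10 + 4) - 1/67) = 57403*((-4 - 40 + 4) - 1/67) = 57403*(-40 - 1/67) = 57403*(-2681/67) = -153897443/67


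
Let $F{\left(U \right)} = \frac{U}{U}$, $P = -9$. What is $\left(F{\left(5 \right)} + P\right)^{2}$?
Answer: $64$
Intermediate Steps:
$F{\left(U \right)} = 1$
$\left(F{\left(5 \right)} + P\right)^{2} = \left(1 - 9\right)^{2} = \left(-8\right)^{2} = 64$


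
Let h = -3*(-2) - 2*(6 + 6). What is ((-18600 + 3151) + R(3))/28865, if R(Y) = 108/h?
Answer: -3091/5773 ≈ -0.53542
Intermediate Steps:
h = -18 (h = 6 - 2*12 = 6 - 24 = -18)
R(Y) = -6 (R(Y) = 108/(-18) = 108*(-1/18) = -6)
((-18600 + 3151) + R(3))/28865 = ((-18600 + 3151) - 6)/28865 = (-15449 - 6)*(1/28865) = -15455*1/28865 = -3091/5773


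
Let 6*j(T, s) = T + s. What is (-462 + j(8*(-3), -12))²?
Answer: 219024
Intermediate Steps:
j(T, s) = T/6 + s/6 (j(T, s) = (T + s)/6 = T/6 + s/6)
(-462 + j(8*(-3), -12))² = (-462 + ((8*(-3))/6 + (⅙)*(-12)))² = (-462 + ((⅙)*(-24) - 2))² = (-462 + (-4 - 2))² = (-462 - 6)² = (-468)² = 219024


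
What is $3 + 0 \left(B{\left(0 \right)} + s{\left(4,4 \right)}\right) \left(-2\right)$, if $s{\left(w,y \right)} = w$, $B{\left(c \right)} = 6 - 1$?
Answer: $3$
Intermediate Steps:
$B{\left(c \right)} = 5$
$3 + 0 \left(B{\left(0 \right)} + s{\left(4,4 \right)}\right) \left(-2\right) = 3 + 0 \left(5 + 4\right) \left(-2\right) = 3 + 0 \cdot 9 \left(-2\right) = 3 + 0 \left(-2\right) = 3 + 0 = 3$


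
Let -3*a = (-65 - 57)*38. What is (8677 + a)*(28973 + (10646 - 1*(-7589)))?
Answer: 482575912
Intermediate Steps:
a = 4636/3 (a = -(-65 - 57)*38/3 = -(-122)*38/3 = -⅓*(-4636) = 4636/3 ≈ 1545.3)
(8677 + a)*(28973 + (10646 - 1*(-7589))) = (8677 + 4636/3)*(28973 + (10646 - 1*(-7589))) = 30667*(28973 + (10646 + 7589))/3 = 30667*(28973 + 18235)/3 = (30667/3)*47208 = 482575912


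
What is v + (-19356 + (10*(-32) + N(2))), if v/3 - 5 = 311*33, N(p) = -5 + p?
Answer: 11125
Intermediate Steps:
v = 30804 (v = 15 + 3*(311*33) = 15 + 3*10263 = 15 + 30789 = 30804)
v + (-19356 + (10*(-32) + N(2))) = 30804 + (-19356 + (10*(-32) + (-5 + 2))) = 30804 + (-19356 + (-320 - 3)) = 30804 + (-19356 - 323) = 30804 - 19679 = 11125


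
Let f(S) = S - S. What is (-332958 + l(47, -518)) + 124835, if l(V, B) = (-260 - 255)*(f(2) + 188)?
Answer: -304943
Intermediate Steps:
f(S) = 0
l(V, B) = -96820 (l(V, B) = (-260 - 255)*(0 + 188) = -515*188 = -96820)
(-332958 + l(47, -518)) + 124835 = (-332958 - 96820) + 124835 = -429778 + 124835 = -304943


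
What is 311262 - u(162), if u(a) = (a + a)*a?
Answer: 258774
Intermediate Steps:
u(a) = 2*a² (u(a) = (2*a)*a = 2*a²)
311262 - u(162) = 311262 - 2*162² = 311262 - 2*26244 = 311262 - 1*52488 = 311262 - 52488 = 258774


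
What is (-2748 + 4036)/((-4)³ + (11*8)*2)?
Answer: 23/2 ≈ 11.500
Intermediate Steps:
(-2748 + 4036)/((-4)³ + (11*8)*2) = 1288/(-64 + 88*2) = 1288/(-64 + 176) = 1288/112 = 1288*(1/112) = 23/2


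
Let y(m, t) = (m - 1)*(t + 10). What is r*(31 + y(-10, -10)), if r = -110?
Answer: -3410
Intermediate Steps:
y(m, t) = (-1 + m)*(10 + t)
r*(31 + y(-10, -10)) = -110*(31 + (-10 - 1*(-10) + 10*(-10) - 10*(-10))) = -110*(31 + (-10 + 10 - 100 + 100)) = -110*(31 + 0) = -110*31 = -3410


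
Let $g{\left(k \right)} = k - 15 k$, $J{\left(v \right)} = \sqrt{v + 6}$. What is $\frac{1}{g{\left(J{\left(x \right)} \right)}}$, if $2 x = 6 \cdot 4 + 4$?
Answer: $- \frac{\sqrt{5}}{140} \approx -0.015972$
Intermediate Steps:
$x = 14$ ($x = \frac{6 \cdot 4 + 4}{2} = \frac{24 + 4}{2} = \frac{1}{2} \cdot 28 = 14$)
$J{\left(v \right)} = \sqrt{6 + v}$
$g{\left(k \right)} = - 14 k$
$\frac{1}{g{\left(J{\left(x \right)} \right)}} = \frac{1}{\left(-14\right) \sqrt{6 + 14}} = \frac{1}{\left(-14\right) \sqrt{20}} = \frac{1}{\left(-14\right) 2 \sqrt{5}} = \frac{1}{\left(-28\right) \sqrt{5}} = - \frac{\sqrt{5}}{140}$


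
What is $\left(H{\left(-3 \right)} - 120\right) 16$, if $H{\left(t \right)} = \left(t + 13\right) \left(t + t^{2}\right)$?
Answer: $-960$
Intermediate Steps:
$H{\left(t \right)} = \left(13 + t\right) \left(t + t^{2}\right)$
$\left(H{\left(-3 \right)} - 120\right) 16 = \left(- 3 \left(13 + \left(-3\right)^{2} + 14 \left(-3\right)\right) - 120\right) 16 = \left(- 3 \left(13 + 9 - 42\right) - 120\right) 16 = \left(\left(-3\right) \left(-20\right) - 120\right) 16 = \left(60 - 120\right) 16 = \left(-60\right) 16 = -960$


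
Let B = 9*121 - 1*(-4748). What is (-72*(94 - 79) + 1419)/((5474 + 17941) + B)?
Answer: 339/29252 ≈ 0.011589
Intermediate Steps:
B = 5837 (B = 1089 + 4748 = 5837)
(-72*(94 - 79) + 1419)/((5474 + 17941) + B) = (-72*(94 - 79) + 1419)/((5474 + 17941) + 5837) = (-72*15 + 1419)/(23415 + 5837) = (-1080 + 1419)/29252 = 339*(1/29252) = 339/29252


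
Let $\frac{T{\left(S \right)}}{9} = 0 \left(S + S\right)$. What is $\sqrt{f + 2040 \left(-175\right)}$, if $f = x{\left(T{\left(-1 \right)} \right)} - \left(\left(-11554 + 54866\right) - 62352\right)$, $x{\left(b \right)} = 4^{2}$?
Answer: $2 i \sqrt{84486} \approx 581.33 i$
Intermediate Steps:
$T{\left(S \right)} = 0$ ($T{\left(S \right)} = 9 \cdot 0 \left(S + S\right) = 9 \cdot 0 \cdot 2 S = 9 \cdot 0 = 0$)
$x{\left(b \right)} = 16$
$f = 19056$ ($f = 16 - \left(\left(-11554 + 54866\right) - 62352\right) = 16 - \left(43312 - 62352\right) = 16 - -19040 = 16 + 19040 = 19056$)
$\sqrt{f + 2040 \left(-175\right)} = \sqrt{19056 + 2040 \left(-175\right)} = \sqrt{19056 - 357000} = \sqrt{-337944} = 2 i \sqrt{84486}$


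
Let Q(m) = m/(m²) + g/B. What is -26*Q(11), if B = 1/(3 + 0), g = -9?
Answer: 7696/11 ≈ 699.64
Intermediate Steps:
B = ⅓ (B = 1/3 = ⅓ ≈ 0.33333)
Q(m) = -27 + 1/m (Q(m) = m/(m²) - 9/⅓ = m/m² - 9*3 = 1/m - 27 = -27 + 1/m)
-26*Q(11) = -26*(-27 + 1/11) = -26*(-296/11) = 7696/11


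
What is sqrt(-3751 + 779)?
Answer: 2*I*sqrt(743) ≈ 54.516*I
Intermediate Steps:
sqrt(-3751 + 779) = sqrt(-2972) = 2*I*sqrt(743)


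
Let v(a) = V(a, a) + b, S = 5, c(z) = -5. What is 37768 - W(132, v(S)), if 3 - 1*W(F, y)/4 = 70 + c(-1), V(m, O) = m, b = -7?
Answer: 38016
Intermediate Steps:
v(a) = -7 + a (v(a) = a - 7 = -7 + a)
W(F, y) = -248 (W(F, y) = 12 - 4*(70 - 5) = 12 - 4*65 = 12 - 260 = -248)
37768 - W(132, v(S)) = 37768 - 1*(-248) = 37768 + 248 = 38016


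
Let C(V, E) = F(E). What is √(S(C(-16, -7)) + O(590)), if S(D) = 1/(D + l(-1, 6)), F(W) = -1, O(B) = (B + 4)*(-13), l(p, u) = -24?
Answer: I*√193051/5 ≈ 87.875*I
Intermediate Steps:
O(B) = -52 - 13*B (O(B) = (4 + B)*(-13) = -52 - 13*B)
C(V, E) = -1
S(D) = 1/(-24 + D) (S(D) = 1/(D - 24) = 1/(-24 + D))
√(S(C(-16, -7)) + O(590)) = √(1/(-24 - 1) + (-52 - 13*590)) = √(1/(-25) + (-52 - 7670)) = √(-1/25 - 7722) = √(-193051/25) = I*√193051/5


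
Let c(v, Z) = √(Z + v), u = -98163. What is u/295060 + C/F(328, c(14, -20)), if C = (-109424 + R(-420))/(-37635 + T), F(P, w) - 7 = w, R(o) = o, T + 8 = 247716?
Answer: (-20621395899*√6 + 176760341933*I)/(61984139380*(√6 - 7*I)) ≈ -0.39924 + 0.023287*I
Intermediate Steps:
T = 247708 (T = -8 + 247716 = 247708)
F(P, w) = 7 + w
C = -109844/210073 (C = (-109424 - 420)/(-37635 + 247708) = -109844/210073 ≈ -0.52289)
u/295060 + C/F(328, c(14, -20)) = -98163/295060 - 109844/(210073*(7 + √(-20 + 14))) = -98163*1/295060 - 109844/(210073*(7 + √(-6))) = -98163/295060 - 109844/(210073*(7 + I*√6))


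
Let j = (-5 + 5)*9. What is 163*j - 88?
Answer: -88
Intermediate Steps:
j = 0 (j = 0*9 = 0)
163*j - 88 = 163*0 - 88 = 0 - 88 = -88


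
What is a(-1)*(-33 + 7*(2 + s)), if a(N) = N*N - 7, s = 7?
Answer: -180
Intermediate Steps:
a(N) = -7 + N² (a(N) = N² - 7 = -7 + N²)
a(-1)*(-33 + 7*(2 + s)) = (-7 + (-1)²)*(-33 + 7*(2 + 7)) = (-7 + 1)*(-33 + 7*9) = -6*(-33 + 63) = -6*30 = -180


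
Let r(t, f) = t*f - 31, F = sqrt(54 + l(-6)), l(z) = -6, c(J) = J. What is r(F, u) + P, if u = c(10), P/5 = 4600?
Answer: 22969 + 40*sqrt(3) ≈ 23038.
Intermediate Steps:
P = 23000 (P = 5*4600 = 23000)
u = 10
F = 4*sqrt(3) (F = sqrt(54 - 6) = sqrt(48) = 4*sqrt(3) ≈ 6.9282)
r(t, f) = -31 + f*t (r(t, f) = f*t - 31 = -31 + f*t)
r(F, u) + P = (-31 + 10*(4*sqrt(3))) + 23000 = (-31 + 40*sqrt(3)) + 23000 = 22969 + 40*sqrt(3)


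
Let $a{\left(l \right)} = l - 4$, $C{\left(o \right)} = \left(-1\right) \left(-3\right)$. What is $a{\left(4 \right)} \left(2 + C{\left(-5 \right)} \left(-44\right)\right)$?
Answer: $0$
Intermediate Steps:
$C{\left(o \right)} = 3$
$a{\left(l \right)} = -4 + l$
$a{\left(4 \right)} \left(2 + C{\left(-5 \right)} \left(-44\right)\right) = \left(-4 + 4\right) \left(2 + 3 \left(-44\right)\right) = 0 \left(2 - 132\right) = 0 \left(-130\right) = 0$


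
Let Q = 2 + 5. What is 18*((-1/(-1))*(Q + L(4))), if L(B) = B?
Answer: 198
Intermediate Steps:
Q = 7
18*((-1/(-1))*(Q + L(4))) = 18*((-1/(-1))*(7 + 4)) = 18*(-1*(-1)*11) = 18*(1*11) = 18*11 = 198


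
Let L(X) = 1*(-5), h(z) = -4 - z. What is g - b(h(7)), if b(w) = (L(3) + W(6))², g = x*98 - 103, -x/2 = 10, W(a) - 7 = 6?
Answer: -2127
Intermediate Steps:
W(a) = 13 (W(a) = 7 + 6 = 13)
x = -20 (x = -2*10 = -20)
g = -2063 (g = -20*98 - 103 = -1960 - 103 = -2063)
L(X) = -5
b(w) = 64 (b(w) = (-5 + 13)² = 8² = 64)
g - b(h(7)) = -2063 - 1*64 = -2063 - 64 = -2127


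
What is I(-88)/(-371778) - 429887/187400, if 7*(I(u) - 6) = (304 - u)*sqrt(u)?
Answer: -26637275581/11611866200 - 56*I*sqrt(22)/185889 ≈ -2.294 - 0.001413*I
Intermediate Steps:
I(u) = 6 + sqrt(u)*(304 - u)/7 (I(u) = 6 + ((304 - u)*sqrt(u))/7 = 6 + (sqrt(u)*(304 - u))/7 = 6 + sqrt(u)*(304 - u)/7)
I(-88)/(-371778) - 429887/187400 = (6 - (-176)*I*sqrt(22)/7 + 304*sqrt(-88)/7)/(-371778) - 429887/187400 = (6 - (-176)*I*sqrt(22)/7 + 304*(2*I*sqrt(22))/7)*(-1/371778) - 429887*1/187400 = (6 + 176*I*sqrt(22)/7 + 608*I*sqrt(22)/7)*(-1/371778) - 429887/187400 = (6 + 112*I*sqrt(22))*(-1/371778) - 429887/187400 = (-1/61963 - 56*I*sqrt(22)/185889) - 429887/187400 = -26637275581/11611866200 - 56*I*sqrt(22)/185889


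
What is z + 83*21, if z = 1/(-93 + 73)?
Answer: 34859/20 ≈ 1742.9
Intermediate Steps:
z = -1/20 (z = 1/(-20) = -1/20 ≈ -0.050000)
z + 83*21 = -1/20 + 83*21 = -1/20 + 1743 = 34859/20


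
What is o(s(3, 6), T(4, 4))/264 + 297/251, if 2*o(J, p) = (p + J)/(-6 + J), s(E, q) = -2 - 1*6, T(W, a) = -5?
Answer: 2198687/1855392 ≈ 1.1850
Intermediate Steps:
s(E, q) = -8 (s(E, q) = -2 - 6 = -8)
o(J, p) = (J + p)/(2*(-6 + J)) (o(J, p) = ((p + J)/(-6 + J))/2 = ((J + p)/(-6 + J))/2 = (J + p)/(2*(-6 + J)))
o(s(3, 6), T(4, 4))/264 + 297/251 = ((-8 - 5)/(2*(-6 - 8)))/264 + 297/251 = ((1/2)*(-13)/(-14))*(1/264) + 297*(1/251) = ((1/2)*(-1/14)*(-13))*(1/264) + 297/251 = (13/28)*(1/264) + 297/251 = 13/7392 + 297/251 = 2198687/1855392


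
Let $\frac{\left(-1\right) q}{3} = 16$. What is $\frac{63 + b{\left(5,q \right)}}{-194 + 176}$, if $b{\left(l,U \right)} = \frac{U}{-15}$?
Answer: $- \frac{331}{90} \approx -3.6778$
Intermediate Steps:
$q = -48$ ($q = \left(-3\right) 16 = -48$)
$b{\left(l,U \right)} = - \frac{U}{15}$ ($b{\left(l,U \right)} = U \left(- \frac{1}{15}\right) = - \frac{U}{15}$)
$\frac{63 + b{\left(5,q \right)}}{-194 + 176} = \frac{63 - - \frac{16}{5}}{-194 + 176} = \frac{63 + \frac{16}{5}}{-18} = \frac{331}{5} \left(- \frac{1}{18}\right) = - \frac{331}{90}$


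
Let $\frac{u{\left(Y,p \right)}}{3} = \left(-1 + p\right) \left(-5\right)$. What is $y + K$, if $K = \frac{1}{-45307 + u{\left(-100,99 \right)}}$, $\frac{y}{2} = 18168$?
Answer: $\frac{1699689071}{46777} \approx 36336.0$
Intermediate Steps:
$y = 36336$ ($y = 2 \cdot 18168 = 36336$)
$u{\left(Y,p \right)} = 15 - 15 p$ ($u{\left(Y,p \right)} = 3 \left(-1 + p\right) \left(-5\right) = 3 \left(5 - 5 p\right) = 15 - 15 p$)
$K = - \frac{1}{46777}$ ($K = \frac{1}{-45307 + \left(15 - 1485\right)} = \frac{1}{-45307 - 1470} = \frac{1}{-46777} = - \frac{1}{46777} \approx -2.1378 \cdot 10^{-5}$)
$y + K = 36336 - \frac{1}{46777} = \frac{1699689071}{46777}$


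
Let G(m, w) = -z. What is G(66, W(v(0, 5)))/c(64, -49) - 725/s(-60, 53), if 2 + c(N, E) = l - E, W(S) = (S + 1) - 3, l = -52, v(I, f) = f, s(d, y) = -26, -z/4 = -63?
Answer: 10177/130 ≈ 78.285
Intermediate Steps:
z = 252 (z = -4*(-63) = 252)
W(S) = -2 + S (W(S) = (1 + S) - 3 = -2 + S)
c(N, E) = -54 - E (c(N, E) = -2 + (-52 - E) = -54 - E)
G(m, w) = -252 (G(m, w) = -1*252 = -252)
G(66, W(v(0, 5)))/c(64, -49) - 725/s(-60, 53) = -252/(-54 - 1*(-49)) - 725/(-26) = -252/(-54 + 49) - 725*(-1/26) = -252/(-5) + 725/26 = -252*(-⅕) + 725/26 = 252/5 + 725/26 = 10177/130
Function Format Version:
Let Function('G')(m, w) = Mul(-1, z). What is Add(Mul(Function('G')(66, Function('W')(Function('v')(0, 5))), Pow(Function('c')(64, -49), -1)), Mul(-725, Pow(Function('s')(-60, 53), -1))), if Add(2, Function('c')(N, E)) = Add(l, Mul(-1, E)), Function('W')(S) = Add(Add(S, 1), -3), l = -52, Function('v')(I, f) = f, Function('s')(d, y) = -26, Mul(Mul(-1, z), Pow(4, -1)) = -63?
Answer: Rational(10177, 130) ≈ 78.285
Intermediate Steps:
z = 252 (z = Mul(-4, -63) = 252)
Function('W')(S) = Add(-2, S) (Function('W')(S) = Add(Add(1, S), -3) = Add(-2, S))
Function('c')(N, E) = Add(-54, Mul(-1, E)) (Function('c')(N, E) = Add(-2, Add(-52, Mul(-1, E))) = Add(-54, Mul(-1, E)))
Function('G')(m, w) = -252 (Function('G')(m, w) = Mul(-1, 252) = -252)
Add(Mul(Function('G')(66, Function('W')(Function('v')(0, 5))), Pow(Function('c')(64, -49), -1)), Mul(-725, Pow(Function('s')(-60, 53), -1))) = Add(Mul(-252, Pow(Add(-54, Mul(-1, -49)), -1)), Mul(-725, Pow(-26, -1))) = Add(Mul(-252, Pow(Add(-54, 49), -1)), Mul(-725, Rational(-1, 26))) = Add(Mul(-252, Pow(-5, -1)), Rational(725, 26)) = Add(Mul(-252, Rational(-1, 5)), Rational(725, 26)) = Add(Rational(252, 5), Rational(725, 26)) = Rational(10177, 130)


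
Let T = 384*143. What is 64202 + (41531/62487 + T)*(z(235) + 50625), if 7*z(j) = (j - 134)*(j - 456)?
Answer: 1139414162327068/437409 ≈ 2.6049e+9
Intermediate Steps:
z(j) = (-456 + j)*(-134 + j)/7 (z(j) = ((j - 134)*(j - 456))/7 = ((-134 + j)*(-456 + j))/7 = ((-456 + j)*(-134 + j))/7 = (-456 + j)*(-134 + j)/7)
T = 54912
64202 + (41531/62487 + T)*(z(235) + 50625) = 64202 + (41531/62487 + 54912)*((61104/7 - 590/7*235 + (⅐)*235²) + 50625) = 64202 + (41531*(1/62487) + 54912)*((61104/7 - 138650/7 + (⅐)*55225) + 50625) = 64202 + (41531/62487 + 54912)*((61104/7 - 138650/7 + 55225/7) + 50625) = 64202 + 3431327675*(-22321/7 + 50625)/62487 = 64202 + (3431327675/62487)*(332054/7) = 64202 + 1139386079794450/437409 = 1139414162327068/437409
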